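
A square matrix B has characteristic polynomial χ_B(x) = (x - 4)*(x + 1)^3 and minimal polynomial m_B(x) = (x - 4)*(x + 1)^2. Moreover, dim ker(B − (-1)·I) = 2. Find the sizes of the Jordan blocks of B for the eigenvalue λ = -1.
Block sizes for λ = -1: [2, 1]

Step 1 — from the characteristic polynomial, algebraic multiplicity of λ = -1 is 3. From dim ker(B − (-1)·I) = 2, there are exactly 2 Jordan blocks for λ = -1.
Step 2 — from the minimal polynomial, the factor (x + 1)^2 tells us the largest block for λ = -1 has size 2.
Step 3 — with total size 3, 2 blocks, and largest block 2, the block sizes (in nonincreasing order) are [2, 1].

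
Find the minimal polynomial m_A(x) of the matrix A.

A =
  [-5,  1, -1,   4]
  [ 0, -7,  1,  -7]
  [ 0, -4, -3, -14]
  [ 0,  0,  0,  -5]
x^3 + 15*x^2 + 75*x + 125

The characteristic polynomial is χ_A(x) = (x + 5)^4, so the eigenvalues are known. The minimal polynomial is
  m_A(x) = Π_λ (x − λ)^{k_λ}
where k_λ is the size of the *largest* Jordan block for λ (equivalently, the smallest k with (A − λI)^k v = 0 for every generalised eigenvector v of λ).

  λ = -5: largest Jordan block has size 3, contributing (x + 5)^3

So m_A(x) = (x + 5)^3 = x^3 + 15*x^2 + 75*x + 125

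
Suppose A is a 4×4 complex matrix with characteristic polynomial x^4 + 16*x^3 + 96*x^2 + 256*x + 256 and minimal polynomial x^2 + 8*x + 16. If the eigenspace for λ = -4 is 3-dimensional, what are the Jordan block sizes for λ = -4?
Block sizes for λ = -4: [2, 1, 1]

Step 1 — from the characteristic polynomial, algebraic multiplicity of λ = -4 is 4. From dim ker(A − (-4)·I) = 3, there are exactly 3 Jordan blocks for λ = -4.
Step 2 — from the minimal polynomial, the factor (x + 4)^2 tells us the largest block for λ = -4 has size 2.
Step 3 — with total size 4, 3 blocks, and largest block 2, the block sizes (in nonincreasing order) are [2, 1, 1].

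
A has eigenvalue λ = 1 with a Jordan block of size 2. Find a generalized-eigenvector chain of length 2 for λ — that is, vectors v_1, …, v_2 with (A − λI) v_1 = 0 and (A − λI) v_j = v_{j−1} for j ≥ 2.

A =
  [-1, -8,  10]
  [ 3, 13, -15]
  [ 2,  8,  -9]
A Jordan chain for λ = 1 of length 2:
v_1 = (-2, 3, 2)ᵀ
v_2 = (1, 0, 0)ᵀ

Let N = A − (1)·I. We want v_2 with N^2 v_2 = 0 but N^1 v_2 ≠ 0; then v_{j-1} := N · v_j for j = 2, …, 2.

Pick v_2 = (1, 0, 0)ᵀ.
Then v_1 = N · v_2 = (-2, 3, 2)ᵀ.

Sanity check: (A − (1)·I) v_1 = (0, 0, 0)ᵀ = 0. ✓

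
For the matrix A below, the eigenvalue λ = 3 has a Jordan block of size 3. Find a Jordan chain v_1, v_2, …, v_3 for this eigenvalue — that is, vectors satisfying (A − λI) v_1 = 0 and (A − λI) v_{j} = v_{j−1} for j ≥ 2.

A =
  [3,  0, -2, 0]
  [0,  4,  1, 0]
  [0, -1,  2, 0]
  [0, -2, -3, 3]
A Jordan chain for λ = 3 of length 3:
v_1 = (2, 0, 0, 1)ᵀ
v_2 = (0, 1, -1, -2)ᵀ
v_3 = (0, 1, 0, 0)ᵀ

Let N = A − (3)·I. We want v_3 with N^3 v_3 = 0 but N^2 v_3 ≠ 0; then v_{j-1} := N · v_j for j = 3, …, 2.

Pick v_3 = (0, 1, 0, 0)ᵀ.
Then v_2 = N · v_3 = (0, 1, -1, -2)ᵀ.
Then v_1 = N · v_2 = (2, 0, 0, 1)ᵀ.

Sanity check: (A − (3)·I) v_1 = (0, 0, 0, 0)ᵀ = 0. ✓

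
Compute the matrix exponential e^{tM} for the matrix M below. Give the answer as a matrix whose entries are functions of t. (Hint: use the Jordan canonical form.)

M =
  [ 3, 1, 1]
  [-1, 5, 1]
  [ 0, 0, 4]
e^{tM} =
  [-t*exp(4*t) + exp(4*t), t*exp(4*t), t*exp(4*t)]
  [-t*exp(4*t), t*exp(4*t) + exp(4*t), t*exp(4*t)]
  [0, 0, exp(4*t)]

Strategy: write M = P · J · P⁻¹ where J is a Jordan canonical form, so e^{tM} = P · e^{tJ} · P⁻¹, and e^{tJ} can be computed block-by-block.

M has Jordan form
J =
  [4, 1, 0]
  [0, 4, 0]
  [0, 0, 4]
(up to reordering of blocks).

Per-block formulas:
  For a 1×1 block at λ = 4: exp(t · [4]) = [e^(4t)].
  For a 2×2 Jordan block J_2(4): exp(t · J_2(4)) = e^(4t)·(I + t·N), where N is the 2×2 nilpotent shift.

After assembling e^{tJ} and conjugating by P, we get:

e^{tM} =
  [-t*exp(4*t) + exp(4*t), t*exp(4*t), t*exp(4*t)]
  [-t*exp(4*t), t*exp(4*t) + exp(4*t), t*exp(4*t)]
  [0, 0, exp(4*t)]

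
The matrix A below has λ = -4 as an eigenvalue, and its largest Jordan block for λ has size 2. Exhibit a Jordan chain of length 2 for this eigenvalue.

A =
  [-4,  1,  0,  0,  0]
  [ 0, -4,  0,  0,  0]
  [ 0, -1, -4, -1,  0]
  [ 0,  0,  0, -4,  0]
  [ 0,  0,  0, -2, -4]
A Jordan chain for λ = -4 of length 2:
v_1 = (1, 0, -1, 0, 0)ᵀ
v_2 = (0, 1, 0, 0, 0)ᵀ

Let N = A − (-4)·I. We want v_2 with N^2 v_2 = 0 but N^1 v_2 ≠ 0; then v_{j-1} := N · v_j for j = 2, …, 2.

Pick v_2 = (0, 1, 0, 0, 0)ᵀ.
Then v_1 = N · v_2 = (1, 0, -1, 0, 0)ᵀ.

Sanity check: (A − (-4)·I) v_1 = (0, 0, 0, 0, 0)ᵀ = 0. ✓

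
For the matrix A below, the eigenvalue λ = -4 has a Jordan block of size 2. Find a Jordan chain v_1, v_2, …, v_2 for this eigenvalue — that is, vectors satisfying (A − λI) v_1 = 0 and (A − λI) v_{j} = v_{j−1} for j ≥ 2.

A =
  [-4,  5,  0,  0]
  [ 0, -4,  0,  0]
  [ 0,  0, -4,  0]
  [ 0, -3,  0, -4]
A Jordan chain for λ = -4 of length 2:
v_1 = (5, 0, 0, -3)ᵀ
v_2 = (0, 1, 0, 0)ᵀ

Let N = A − (-4)·I. We want v_2 with N^2 v_2 = 0 but N^1 v_2 ≠ 0; then v_{j-1} := N · v_j for j = 2, …, 2.

Pick v_2 = (0, 1, 0, 0)ᵀ.
Then v_1 = N · v_2 = (5, 0, 0, -3)ᵀ.

Sanity check: (A − (-4)·I) v_1 = (0, 0, 0, 0)ᵀ = 0. ✓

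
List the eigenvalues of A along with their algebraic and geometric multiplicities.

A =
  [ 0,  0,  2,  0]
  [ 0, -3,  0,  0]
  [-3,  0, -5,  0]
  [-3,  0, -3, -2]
λ = -3: alg = 2, geom = 2; λ = -2: alg = 2, geom = 2

Step 1 — factor the characteristic polynomial to read off the algebraic multiplicities:
  χ_A(x) = (x + 2)^2*(x + 3)^2

Step 2 — compute geometric multiplicities via the rank-nullity identity g(λ) = n − rank(A − λI):
  rank(A − (-3)·I) = 2, so dim ker(A − (-3)·I) = n − 2 = 2
  rank(A − (-2)·I) = 2, so dim ker(A − (-2)·I) = n − 2 = 2

Summary:
  λ = -3: algebraic multiplicity = 2, geometric multiplicity = 2
  λ = -2: algebraic multiplicity = 2, geometric multiplicity = 2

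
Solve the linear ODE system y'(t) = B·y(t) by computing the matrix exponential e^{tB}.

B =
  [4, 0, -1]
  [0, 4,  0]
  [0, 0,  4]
e^{tB} =
  [exp(4*t), 0, -t*exp(4*t)]
  [0, exp(4*t), 0]
  [0, 0, exp(4*t)]

Strategy: write B = P · J · P⁻¹ where J is a Jordan canonical form, so e^{tB} = P · e^{tJ} · P⁻¹, and e^{tJ} can be computed block-by-block.

B has Jordan form
J =
  [4, 1, 0]
  [0, 4, 0]
  [0, 0, 4]
(up to reordering of blocks).

Per-block formulas:
  For a 2×2 Jordan block J_2(4): exp(t · J_2(4)) = e^(4t)·(I + t·N), where N is the 2×2 nilpotent shift.
  For a 1×1 block at λ = 4: exp(t · [4]) = [e^(4t)].

After assembling e^{tJ} and conjugating by P, we get:

e^{tB} =
  [exp(4*t), 0, -t*exp(4*t)]
  [0, exp(4*t), 0]
  [0, 0, exp(4*t)]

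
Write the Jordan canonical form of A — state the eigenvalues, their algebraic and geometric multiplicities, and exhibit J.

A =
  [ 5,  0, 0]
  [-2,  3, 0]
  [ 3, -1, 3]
J_2(3) ⊕ J_1(5)

The characteristic polynomial is
  det(x·I − A) = x^3 - 11*x^2 + 39*x - 45 = (x - 5)*(x - 3)^2

Eigenvalues and multiplicities (the geometric multiplicity of λ is n − rank(A − λI), which equals the number of Jordan blocks for λ):
  λ = 3: algebraic multiplicity = 2, geometric multiplicity = 1
  λ = 5: algebraic multiplicity = 1, geometric multiplicity = 1

Determining the block sizes for each eigenvalue:
  λ = 3: one block (gm = 1), so the single block has size am = 2 → block sizes [2]
  λ = 5: one block (gm = 1), so the single block has size am = 1 → block sizes [1]

Assembling the blocks gives a Jordan form
J =
  [3, 1, 0]
  [0, 3, 0]
  [0, 0, 5]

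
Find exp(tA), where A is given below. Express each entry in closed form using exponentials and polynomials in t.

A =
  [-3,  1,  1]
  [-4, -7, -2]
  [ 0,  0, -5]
e^{tA} =
  [2*t*exp(-5*t) + exp(-5*t), t*exp(-5*t), t*exp(-5*t)]
  [-4*t*exp(-5*t), -2*t*exp(-5*t) + exp(-5*t), -2*t*exp(-5*t)]
  [0, 0, exp(-5*t)]

Strategy: write A = P · J · P⁻¹ where J is a Jordan canonical form, so e^{tA} = P · e^{tJ} · P⁻¹, and e^{tJ} can be computed block-by-block.

A has Jordan form
J =
  [-5,  1,  0]
  [ 0, -5,  0]
  [ 0,  0, -5]
(up to reordering of blocks).

Per-block formulas:
  For a 1×1 block at λ = -5: exp(t · [-5]) = [e^(-5t)].
  For a 2×2 Jordan block J_2(-5): exp(t · J_2(-5)) = e^(-5t)·(I + t·N), where N is the 2×2 nilpotent shift.

After assembling e^{tJ} and conjugating by P, we get:

e^{tA} =
  [2*t*exp(-5*t) + exp(-5*t), t*exp(-5*t), t*exp(-5*t)]
  [-4*t*exp(-5*t), -2*t*exp(-5*t) + exp(-5*t), -2*t*exp(-5*t)]
  [0, 0, exp(-5*t)]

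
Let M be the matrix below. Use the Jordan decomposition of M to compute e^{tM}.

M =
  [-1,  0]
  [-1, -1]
e^{tM} =
  [exp(-t), 0]
  [-t*exp(-t), exp(-t)]

Strategy: write M = P · J · P⁻¹ where J is a Jordan canonical form, so e^{tM} = P · e^{tJ} · P⁻¹, and e^{tJ} can be computed block-by-block.

M has Jordan form
J =
  [-1,  1]
  [ 0, -1]
(up to reordering of blocks).

Per-block formulas:
  For a 2×2 Jordan block J_2(-1): exp(t · J_2(-1)) = e^(-1t)·(I + t·N), where N is the 2×2 nilpotent shift.

After assembling e^{tJ} and conjugating by P, we get:

e^{tM} =
  [exp(-t), 0]
  [-t*exp(-t), exp(-t)]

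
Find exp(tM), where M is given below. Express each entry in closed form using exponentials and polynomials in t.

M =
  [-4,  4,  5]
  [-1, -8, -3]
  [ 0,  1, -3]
e^{tM} =
  [-3*t^2*exp(-5*t)/2 + t*exp(-5*t) + exp(-5*t), -3*t^2*exp(-5*t)/2 + 4*t*exp(-5*t), 3*t^2*exp(-5*t)/2 + 5*t*exp(-5*t)]
  [t^2*exp(-5*t) - t*exp(-5*t), t^2*exp(-5*t) - 3*t*exp(-5*t) + exp(-5*t), -t^2*exp(-5*t) - 3*t*exp(-5*t)]
  [-t^2*exp(-5*t)/2, -t^2*exp(-5*t)/2 + t*exp(-5*t), t^2*exp(-5*t)/2 + 2*t*exp(-5*t) + exp(-5*t)]

Strategy: write M = P · J · P⁻¹ where J is a Jordan canonical form, so e^{tM} = P · e^{tJ} · P⁻¹, and e^{tJ} can be computed block-by-block.

M has Jordan form
J =
  [-5,  1,  0]
  [ 0, -5,  1]
  [ 0,  0, -5]
(up to reordering of blocks).

Per-block formulas:
  For a 3×3 Jordan block J_3(-5): exp(t · J_3(-5)) = e^(-5t)·(I + t·N + (t^2/2)·N^2), where N is the 3×3 nilpotent shift.

After assembling e^{tJ} and conjugating by P, we get:

e^{tM} =
  [-3*t^2*exp(-5*t)/2 + t*exp(-5*t) + exp(-5*t), -3*t^2*exp(-5*t)/2 + 4*t*exp(-5*t), 3*t^2*exp(-5*t)/2 + 5*t*exp(-5*t)]
  [t^2*exp(-5*t) - t*exp(-5*t), t^2*exp(-5*t) - 3*t*exp(-5*t) + exp(-5*t), -t^2*exp(-5*t) - 3*t*exp(-5*t)]
  [-t^2*exp(-5*t)/2, -t^2*exp(-5*t)/2 + t*exp(-5*t), t^2*exp(-5*t)/2 + 2*t*exp(-5*t) + exp(-5*t)]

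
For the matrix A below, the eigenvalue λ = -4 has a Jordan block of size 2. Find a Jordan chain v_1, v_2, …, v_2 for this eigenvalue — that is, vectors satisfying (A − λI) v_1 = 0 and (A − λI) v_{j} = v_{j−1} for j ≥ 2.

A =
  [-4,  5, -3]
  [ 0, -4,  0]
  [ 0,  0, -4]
A Jordan chain for λ = -4 of length 2:
v_1 = (5, 0, 0)ᵀ
v_2 = (0, 1, 0)ᵀ

Let N = A − (-4)·I. We want v_2 with N^2 v_2 = 0 but N^1 v_2 ≠ 0; then v_{j-1} := N · v_j for j = 2, …, 2.

Pick v_2 = (0, 1, 0)ᵀ.
Then v_1 = N · v_2 = (5, 0, 0)ᵀ.

Sanity check: (A − (-4)·I) v_1 = (0, 0, 0)ᵀ = 0. ✓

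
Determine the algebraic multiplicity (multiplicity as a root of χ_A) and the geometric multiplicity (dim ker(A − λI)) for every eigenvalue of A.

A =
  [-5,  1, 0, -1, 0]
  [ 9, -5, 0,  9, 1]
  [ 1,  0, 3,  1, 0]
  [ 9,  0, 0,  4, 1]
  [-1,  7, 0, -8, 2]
λ = -5: alg = 2, geom = 1; λ = 3: alg = 3, geom = 1

Step 1 — factor the characteristic polynomial to read off the algebraic multiplicities:
  χ_A(x) = (x - 3)^3*(x + 5)^2

Step 2 — compute geometric multiplicities via the rank-nullity identity g(λ) = n − rank(A − λI):
  rank(A − (-5)·I) = 4, so dim ker(A − (-5)·I) = n − 4 = 1
  rank(A − (3)·I) = 4, so dim ker(A − (3)·I) = n − 4 = 1

Summary:
  λ = -5: algebraic multiplicity = 2, geometric multiplicity = 1
  λ = 3: algebraic multiplicity = 3, geometric multiplicity = 1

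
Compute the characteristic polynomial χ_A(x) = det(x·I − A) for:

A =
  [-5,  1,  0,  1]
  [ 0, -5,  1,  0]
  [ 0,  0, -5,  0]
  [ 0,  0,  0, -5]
x^4 + 20*x^3 + 150*x^2 + 500*x + 625

Expanding det(x·I − A) (e.g. by cofactor expansion or by noting that A is similar to its Jordan form J, which has the same characteristic polynomial as A) gives
  χ_A(x) = x^4 + 20*x^3 + 150*x^2 + 500*x + 625
which factors as (x + 5)^4. The eigenvalues (with algebraic multiplicities) are λ = -5 with multiplicity 4.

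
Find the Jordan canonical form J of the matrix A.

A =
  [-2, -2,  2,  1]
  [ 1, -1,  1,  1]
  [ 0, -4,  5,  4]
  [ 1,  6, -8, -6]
J_2(-1) ⊕ J_2(-1)

The characteristic polynomial is
  det(x·I − A) = x^4 + 4*x^3 + 6*x^2 + 4*x + 1 = (x + 1)^4

Eigenvalues and multiplicities (the geometric multiplicity of λ is n − rank(A − λI), which equals the number of Jordan blocks for λ):
  λ = -1: algebraic multiplicity = 4, geometric multiplicity = 2

Determining the block sizes for each eigenvalue:
  λ = -1: with am = 4 and gm = 2, the partition is not yet determined (e.g. several partitions of 4 into 2 parts exist). Let N = A − (-1)·I. Computing rank(N^1) = 2, rank(N^2) = 0; the number of blocks of size ≥ j is rank(N^{j−1}) − rank(N^j), giving [2, 2]. So we have 2 block(s) of size 2 → block sizes [2, 2]

Assembling the blocks gives a Jordan form
J =
  [-1,  1,  0,  0]
  [ 0, -1,  0,  0]
  [ 0,  0, -1,  1]
  [ 0,  0,  0, -1]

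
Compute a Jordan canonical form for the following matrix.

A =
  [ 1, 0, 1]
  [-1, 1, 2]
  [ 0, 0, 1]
J_3(1)

The characteristic polynomial is
  det(x·I − A) = x^3 - 3*x^2 + 3*x - 1 = (x - 1)^3

Eigenvalues and multiplicities (the geometric multiplicity of λ is n − rank(A − λI), which equals the number of Jordan blocks for λ):
  λ = 1: algebraic multiplicity = 3, geometric multiplicity = 1

Determining the block sizes for each eigenvalue:
  λ = 1: one block (gm = 1), so the single block has size am = 3 → block sizes [3]

Assembling the blocks gives a Jordan form
J =
  [1, 1, 0]
  [0, 1, 1]
  [0, 0, 1]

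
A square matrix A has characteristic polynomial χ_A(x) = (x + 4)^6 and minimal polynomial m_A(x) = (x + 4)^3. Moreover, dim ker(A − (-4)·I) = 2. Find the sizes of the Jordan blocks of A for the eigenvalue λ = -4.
Block sizes for λ = -4: [3, 3]

Step 1 — from the characteristic polynomial, algebraic multiplicity of λ = -4 is 6. From dim ker(A − (-4)·I) = 2, there are exactly 2 Jordan blocks for λ = -4.
Step 2 — from the minimal polynomial, the factor (x + 4)^3 tells us the largest block for λ = -4 has size 3.
Step 3 — with total size 6, 2 blocks, and largest block 3, the block sizes (in nonincreasing order) are [3, 3].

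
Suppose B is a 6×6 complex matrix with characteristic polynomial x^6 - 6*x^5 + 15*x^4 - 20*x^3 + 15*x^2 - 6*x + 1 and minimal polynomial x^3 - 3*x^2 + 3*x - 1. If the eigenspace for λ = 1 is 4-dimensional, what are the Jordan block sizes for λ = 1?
Block sizes for λ = 1: [3, 1, 1, 1]

Step 1 — from the characteristic polynomial, algebraic multiplicity of λ = 1 is 6. From dim ker(B − (1)·I) = 4, there are exactly 4 Jordan blocks for λ = 1.
Step 2 — from the minimal polynomial, the factor (x − 1)^3 tells us the largest block for λ = 1 has size 3.
Step 3 — with total size 6, 4 blocks, and largest block 3, the block sizes (in nonincreasing order) are [3, 1, 1, 1].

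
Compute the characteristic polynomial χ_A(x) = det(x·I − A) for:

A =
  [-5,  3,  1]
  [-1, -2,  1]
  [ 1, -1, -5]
x^3 + 12*x^2 + 48*x + 64

Expanding det(x·I − A) (e.g. by cofactor expansion or by noting that A is similar to its Jordan form J, which has the same characteristic polynomial as A) gives
  χ_A(x) = x^3 + 12*x^2 + 48*x + 64
which factors as (x + 4)^3. The eigenvalues (with algebraic multiplicities) are λ = -4 with multiplicity 3.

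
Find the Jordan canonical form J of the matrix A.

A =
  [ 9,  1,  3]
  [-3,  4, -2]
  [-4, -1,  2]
J_3(5)

The characteristic polynomial is
  det(x·I − A) = x^3 - 15*x^2 + 75*x - 125 = (x - 5)^3

Eigenvalues and multiplicities (the geometric multiplicity of λ is n − rank(A − λI), which equals the number of Jordan blocks for λ):
  λ = 5: algebraic multiplicity = 3, geometric multiplicity = 1

Determining the block sizes for each eigenvalue:
  λ = 5: one block (gm = 1), so the single block has size am = 3 → block sizes [3]

Assembling the blocks gives a Jordan form
J =
  [5, 1, 0]
  [0, 5, 1]
  [0, 0, 5]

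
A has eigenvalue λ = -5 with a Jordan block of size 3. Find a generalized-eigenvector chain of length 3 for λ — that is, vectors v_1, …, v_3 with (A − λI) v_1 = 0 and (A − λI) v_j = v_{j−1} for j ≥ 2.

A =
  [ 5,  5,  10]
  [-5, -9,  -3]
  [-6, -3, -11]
A Jordan chain for λ = -5 of length 3:
v_1 = (15, -12, -9)ᵀ
v_2 = (10, -5, -6)ᵀ
v_3 = (1, 0, 0)ᵀ

Let N = A − (-5)·I. We want v_3 with N^3 v_3 = 0 but N^2 v_3 ≠ 0; then v_{j-1} := N · v_j for j = 3, …, 2.

Pick v_3 = (1, 0, 0)ᵀ.
Then v_2 = N · v_3 = (10, -5, -6)ᵀ.
Then v_1 = N · v_2 = (15, -12, -9)ᵀ.

Sanity check: (A − (-5)·I) v_1 = (0, 0, 0)ᵀ = 0. ✓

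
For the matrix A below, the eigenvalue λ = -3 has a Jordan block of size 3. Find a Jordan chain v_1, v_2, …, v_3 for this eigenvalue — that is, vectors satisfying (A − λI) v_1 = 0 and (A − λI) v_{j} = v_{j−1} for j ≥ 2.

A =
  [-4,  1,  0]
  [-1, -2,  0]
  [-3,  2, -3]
A Jordan chain for λ = -3 of length 3:
v_1 = (0, 0, 1)ᵀ
v_2 = (-1, -1, -3)ᵀ
v_3 = (1, 0, 0)ᵀ

Let N = A − (-3)·I. We want v_3 with N^3 v_3 = 0 but N^2 v_3 ≠ 0; then v_{j-1} := N · v_j for j = 3, …, 2.

Pick v_3 = (1, 0, 0)ᵀ.
Then v_2 = N · v_3 = (-1, -1, -3)ᵀ.
Then v_1 = N · v_2 = (0, 0, 1)ᵀ.

Sanity check: (A − (-3)·I) v_1 = (0, 0, 0)ᵀ = 0. ✓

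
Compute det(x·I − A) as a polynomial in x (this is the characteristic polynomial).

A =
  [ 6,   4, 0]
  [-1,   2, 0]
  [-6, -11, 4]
x^3 - 12*x^2 + 48*x - 64

Expanding det(x·I − A) (e.g. by cofactor expansion or by noting that A is similar to its Jordan form J, which has the same characteristic polynomial as A) gives
  χ_A(x) = x^3 - 12*x^2 + 48*x - 64
which factors as (x - 4)^3. The eigenvalues (with algebraic multiplicities) are λ = 4 with multiplicity 3.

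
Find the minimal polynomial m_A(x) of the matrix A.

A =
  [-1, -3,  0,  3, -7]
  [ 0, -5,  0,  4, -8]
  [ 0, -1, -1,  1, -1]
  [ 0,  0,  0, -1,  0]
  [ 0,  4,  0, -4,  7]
x^3 - x^2 - 5*x - 3

The characteristic polynomial is χ_A(x) = (x - 3)*(x + 1)^4, so the eigenvalues are known. The minimal polynomial is
  m_A(x) = Π_λ (x − λ)^{k_λ}
where k_λ is the size of the *largest* Jordan block for λ (equivalently, the smallest k with (A − λI)^k v = 0 for every generalised eigenvector v of λ).

  λ = -1: largest Jordan block has size 2, contributing (x + 1)^2
  λ = 3: largest Jordan block has size 1, contributing (x − 3)

So m_A(x) = (x - 3)*(x + 1)^2 = x^3 - x^2 - 5*x - 3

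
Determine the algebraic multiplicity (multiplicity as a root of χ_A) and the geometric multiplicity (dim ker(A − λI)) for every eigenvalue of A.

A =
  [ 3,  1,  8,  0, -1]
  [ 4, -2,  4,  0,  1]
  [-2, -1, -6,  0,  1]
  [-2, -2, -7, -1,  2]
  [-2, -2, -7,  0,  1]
λ = -1: alg = 5, geom = 3

Step 1 — factor the characteristic polynomial to read off the algebraic multiplicities:
  χ_A(x) = (x + 1)^5

Step 2 — compute geometric multiplicities via the rank-nullity identity g(λ) = n − rank(A − λI):
  rank(A − (-1)·I) = 2, so dim ker(A − (-1)·I) = n − 2 = 3

Summary:
  λ = -1: algebraic multiplicity = 5, geometric multiplicity = 3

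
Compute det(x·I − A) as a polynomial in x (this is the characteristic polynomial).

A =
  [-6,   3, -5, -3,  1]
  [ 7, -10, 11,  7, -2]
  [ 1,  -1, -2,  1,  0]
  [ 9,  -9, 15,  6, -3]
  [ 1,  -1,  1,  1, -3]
x^5 + 15*x^4 + 90*x^3 + 270*x^2 + 405*x + 243

Expanding det(x·I − A) (e.g. by cofactor expansion or by noting that A is similar to its Jordan form J, which has the same characteristic polynomial as A) gives
  χ_A(x) = x^5 + 15*x^4 + 90*x^3 + 270*x^2 + 405*x + 243
which factors as (x + 3)^5. The eigenvalues (with algebraic multiplicities) are λ = -3 with multiplicity 5.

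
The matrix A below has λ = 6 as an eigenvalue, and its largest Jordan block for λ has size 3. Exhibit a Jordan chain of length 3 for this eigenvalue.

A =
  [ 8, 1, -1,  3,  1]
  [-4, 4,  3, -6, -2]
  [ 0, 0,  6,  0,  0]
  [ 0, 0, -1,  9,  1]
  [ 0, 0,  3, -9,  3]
A Jordan chain for λ = 6 of length 3:
v_1 = (1, -2, 0, 0, 0)ᵀ
v_2 = (-1, 3, 0, -1, 3)ᵀ
v_3 = (0, 0, 1, 0, 0)ᵀ

Let N = A − (6)·I. We want v_3 with N^3 v_3 = 0 but N^2 v_3 ≠ 0; then v_{j-1} := N · v_j for j = 3, …, 2.

Pick v_3 = (0, 0, 1, 0, 0)ᵀ.
Then v_2 = N · v_3 = (-1, 3, 0, -1, 3)ᵀ.
Then v_1 = N · v_2 = (1, -2, 0, 0, 0)ᵀ.

Sanity check: (A − (6)·I) v_1 = (0, 0, 0, 0, 0)ᵀ = 0. ✓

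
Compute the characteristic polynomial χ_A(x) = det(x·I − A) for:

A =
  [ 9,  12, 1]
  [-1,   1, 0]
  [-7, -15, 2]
x^3 - 12*x^2 + 48*x - 64

Expanding det(x·I − A) (e.g. by cofactor expansion or by noting that A is similar to its Jordan form J, which has the same characteristic polynomial as A) gives
  χ_A(x) = x^3 - 12*x^2 + 48*x - 64
which factors as (x - 4)^3. The eigenvalues (with algebraic multiplicities) are λ = 4 with multiplicity 3.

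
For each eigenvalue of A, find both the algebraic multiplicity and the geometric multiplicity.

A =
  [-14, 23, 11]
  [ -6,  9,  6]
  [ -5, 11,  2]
λ = -3: alg = 2, geom = 1; λ = 3: alg = 1, geom = 1

Step 1 — factor the characteristic polynomial to read off the algebraic multiplicities:
  χ_A(x) = (x - 3)*(x + 3)^2

Step 2 — compute geometric multiplicities via the rank-nullity identity g(λ) = n − rank(A − λI):
  rank(A − (-3)·I) = 2, so dim ker(A − (-3)·I) = n − 2 = 1
  rank(A − (3)·I) = 2, so dim ker(A − (3)·I) = n − 2 = 1

Summary:
  λ = -3: algebraic multiplicity = 2, geometric multiplicity = 1
  λ = 3: algebraic multiplicity = 1, geometric multiplicity = 1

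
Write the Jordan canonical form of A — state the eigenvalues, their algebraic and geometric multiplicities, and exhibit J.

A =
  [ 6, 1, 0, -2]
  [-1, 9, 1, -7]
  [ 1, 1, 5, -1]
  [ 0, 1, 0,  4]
J_3(6) ⊕ J_1(6)

The characteristic polynomial is
  det(x·I − A) = x^4 - 24*x^3 + 216*x^2 - 864*x + 1296 = (x - 6)^4

Eigenvalues and multiplicities (the geometric multiplicity of λ is n − rank(A − λI), which equals the number of Jordan blocks for λ):
  λ = 6: algebraic multiplicity = 4, geometric multiplicity = 2

Determining the block sizes for each eigenvalue:
  λ = 6: with am = 4 and gm = 2, the partition is not yet determined (e.g. several partitions of 4 into 2 parts exist). Let N = A − (6)·I. Computing rank(N^1) = 2, rank(N^2) = 1, rank(N^3) = 0; the number of blocks of size ≥ j is rank(N^{j−1}) − rank(N^j), giving [2, 1, 1]. So we have 1 block(s) of size 3, 1 block(s) of size 1 → block sizes [3, 1]

Assembling the blocks gives a Jordan form
J =
  [6, 1, 0, 0]
  [0, 6, 1, 0]
  [0, 0, 6, 0]
  [0, 0, 0, 6]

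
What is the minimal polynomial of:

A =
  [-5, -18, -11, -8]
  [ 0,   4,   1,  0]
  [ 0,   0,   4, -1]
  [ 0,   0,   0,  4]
x^4 - 7*x^3 - 12*x^2 + 176*x - 320

The characteristic polynomial is χ_A(x) = (x - 4)^3*(x + 5), so the eigenvalues are known. The minimal polynomial is
  m_A(x) = Π_λ (x − λ)^{k_λ}
where k_λ is the size of the *largest* Jordan block for λ (equivalently, the smallest k with (A − λI)^k v = 0 for every generalised eigenvector v of λ).

  λ = -5: largest Jordan block has size 1, contributing (x + 5)
  λ = 4: largest Jordan block has size 3, contributing (x − 4)^3

So m_A(x) = (x - 4)^3*(x + 5) = x^4 - 7*x^3 - 12*x^2 + 176*x - 320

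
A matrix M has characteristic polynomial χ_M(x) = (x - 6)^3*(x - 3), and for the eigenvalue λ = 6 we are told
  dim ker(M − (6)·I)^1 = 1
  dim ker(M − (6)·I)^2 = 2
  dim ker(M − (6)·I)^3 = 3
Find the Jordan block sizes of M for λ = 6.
Block sizes for λ = 6: [3]

From the dimensions of kernels of powers, the number of Jordan blocks of size at least j is d_j − d_{j−1} where d_j = dim ker(N^j) (with d_0 = 0). Computing the differences gives [1, 1, 1].
The number of blocks of size exactly k is (#blocks of size ≥ k) − (#blocks of size ≥ k + 1), so the partition is: 1 block(s) of size 3.
In nonincreasing order the block sizes are [3].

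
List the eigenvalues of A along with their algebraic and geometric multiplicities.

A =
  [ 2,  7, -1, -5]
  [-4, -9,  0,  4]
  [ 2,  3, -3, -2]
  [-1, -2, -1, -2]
λ = -3: alg = 4, geom = 2

Step 1 — factor the characteristic polynomial to read off the algebraic multiplicities:
  χ_A(x) = (x + 3)^4

Step 2 — compute geometric multiplicities via the rank-nullity identity g(λ) = n − rank(A − λI):
  rank(A − (-3)·I) = 2, so dim ker(A − (-3)·I) = n − 2 = 2

Summary:
  λ = -3: algebraic multiplicity = 4, geometric multiplicity = 2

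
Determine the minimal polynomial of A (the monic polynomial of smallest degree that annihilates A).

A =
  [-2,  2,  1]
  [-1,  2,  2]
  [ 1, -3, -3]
x^3 + 3*x^2 + 3*x + 1

The characteristic polynomial is χ_A(x) = (x + 1)^3, so the eigenvalues are known. The minimal polynomial is
  m_A(x) = Π_λ (x − λ)^{k_λ}
where k_λ is the size of the *largest* Jordan block for λ (equivalently, the smallest k with (A − λI)^k v = 0 for every generalised eigenvector v of λ).

  λ = -1: largest Jordan block has size 3, contributing (x + 1)^3

So m_A(x) = (x + 1)^3 = x^3 + 3*x^2 + 3*x + 1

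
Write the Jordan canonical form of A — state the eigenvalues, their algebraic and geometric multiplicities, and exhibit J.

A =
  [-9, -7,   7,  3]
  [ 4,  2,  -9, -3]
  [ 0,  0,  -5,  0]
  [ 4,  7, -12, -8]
J_3(-5) ⊕ J_1(-5)

The characteristic polynomial is
  det(x·I − A) = x^4 + 20*x^3 + 150*x^2 + 500*x + 625 = (x + 5)^4

Eigenvalues and multiplicities (the geometric multiplicity of λ is n − rank(A − λI), which equals the number of Jordan blocks for λ):
  λ = -5: algebraic multiplicity = 4, geometric multiplicity = 2

Determining the block sizes for each eigenvalue:
  λ = -5: with am = 4 and gm = 2, the partition is not yet determined (e.g. several partitions of 4 into 2 parts exist). Let N = A − (-5)·I. Computing rank(N^1) = 2, rank(N^2) = 1, rank(N^3) = 0; the number of blocks of size ≥ j is rank(N^{j−1}) − rank(N^j), giving [2, 1, 1]. So we have 1 block(s) of size 3, 1 block(s) of size 1 → block sizes [3, 1]

Assembling the blocks gives a Jordan form
J =
  [-5,  1,  0,  0]
  [ 0, -5,  1,  0]
  [ 0,  0, -5,  0]
  [ 0,  0,  0, -5]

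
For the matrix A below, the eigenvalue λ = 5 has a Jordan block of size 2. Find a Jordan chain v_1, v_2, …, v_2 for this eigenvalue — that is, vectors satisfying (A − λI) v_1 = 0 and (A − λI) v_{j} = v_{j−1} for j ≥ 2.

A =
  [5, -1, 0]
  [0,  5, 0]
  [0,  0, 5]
A Jordan chain for λ = 5 of length 2:
v_1 = (-1, 0, 0)ᵀ
v_2 = (0, 1, 0)ᵀ

Let N = A − (5)·I. We want v_2 with N^2 v_2 = 0 but N^1 v_2 ≠ 0; then v_{j-1} := N · v_j for j = 2, …, 2.

Pick v_2 = (0, 1, 0)ᵀ.
Then v_1 = N · v_2 = (-1, 0, 0)ᵀ.

Sanity check: (A − (5)·I) v_1 = (0, 0, 0)ᵀ = 0. ✓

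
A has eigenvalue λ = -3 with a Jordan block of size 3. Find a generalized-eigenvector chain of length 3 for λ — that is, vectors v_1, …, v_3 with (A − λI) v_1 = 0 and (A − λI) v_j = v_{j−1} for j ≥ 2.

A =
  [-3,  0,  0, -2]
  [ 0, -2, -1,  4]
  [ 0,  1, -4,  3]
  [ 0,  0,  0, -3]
A Jordan chain for λ = -3 of length 3:
v_1 = (0, 1, 1, 0)ᵀ
v_2 = (-2, 4, 3, 0)ᵀ
v_3 = (0, 0, 0, 1)ᵀ

Let N = A − (-3)·I. We want v_3 with N^3 v_3 = 0 but N^2 v_3 ≠ 0; then v_{j-1} := N · v_j for j = 3, …, 2.

Pick v_3 = (0, 0, 0, 1)ᵀ.
Then v_2 = N · v_3 = (-2, 4, 3, 0)ᵀ.
Then v_1 = N · v_2 = (0, 1, 1, 0)ᵀ.

Sanity check: (A − (-3)·I) v_1 = (0, 0, 0, 0)ᵀ = 0. ✓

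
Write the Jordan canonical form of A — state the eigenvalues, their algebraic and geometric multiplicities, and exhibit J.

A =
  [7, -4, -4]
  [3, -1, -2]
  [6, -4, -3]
J_2(1) ⊕ J_1(1)

The characteristic polynomial is
  det(x·I − A) = x^3 - 3*x^2 + 3*x - 1 = (x - 1)^3

Eigenvalues and multiplicities (the geometric multiplicity of λ is n − rank(A − λI), which equals the number of Jordan blocks for λ):
  λ = 1: algebraic multiplicity = 3, geometric multiplicity = 2

Determining the block sizes for each eigenvalue:
  λ = 1: 2 blocks summing to 3 forces exactly one block of size 2 and the rest size 1 → block sizes [2, 1]

Assembling the blocks gives a Jordan form
J =
  [1, 1, 0]
  [0, 1, 0]
  [0, 0, 1]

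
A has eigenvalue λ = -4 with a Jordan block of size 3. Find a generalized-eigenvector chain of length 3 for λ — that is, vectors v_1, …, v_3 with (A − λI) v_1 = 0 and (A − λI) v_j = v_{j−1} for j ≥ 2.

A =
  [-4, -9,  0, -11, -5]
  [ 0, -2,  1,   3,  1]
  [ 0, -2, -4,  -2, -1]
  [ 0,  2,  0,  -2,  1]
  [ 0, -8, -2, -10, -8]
A Jordan chain for λ = -4 of length 3:
v_1 = (1, 0, 0, 0, 0)ᵀ
v_2 = (0, 1, 0, 0, -2)ᵀ
v_3 = (0, 0, 1, 0, 0)ᵀ

Let N = A − (-4)·I. We want v_3 with N^3 v_3 = 0 but N^2 v_3 ≠ 0; then v_{j-1} := N · v_j for j = 3, …, 2.

Pick v_3 = (0, 0, 1, 0, 0)ᵀ.
Then v_2 = N · v_3 = (0, 1, 0, 0, -2)ᵀ.
Then v_1 = N · v_2 = (1, 0, 0, 0, 0)ᵀ.

Sanity check: (A − (-4)·I) v_1 = (0, 0, 0, 0, 0)ᵀ = 0. ✓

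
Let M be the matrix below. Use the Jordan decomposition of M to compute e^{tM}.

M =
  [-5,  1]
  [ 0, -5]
e^{tM} =
  [exp(-5*t), t*exp(-5*t)]
  [0, exp(-5*t)]

Strategy: write M = P · J · P⁻¹ where J is a Jordan canonical form, so e^{tM} = P · e^{tJ} · P⁻¹, and e^{tJ} can be computed block-by-block.

M has Jordan form
J =
  [-5,  1]
  [ 0, -5]
(up to reordering of blocks).

Per-block formulas:
  For a 2×2 Jordan block J_2(-5): exp(t · J_2(-5)) = e^(-5t)·(I + t·N), where N is the 2×2 nilpotent shift.

After assembling e^{tJ} and conjugating by P, we get:

e^{tM} =
  [exp(-5*t), t*exp(-5*t)]
  [0, exp(-5*t)]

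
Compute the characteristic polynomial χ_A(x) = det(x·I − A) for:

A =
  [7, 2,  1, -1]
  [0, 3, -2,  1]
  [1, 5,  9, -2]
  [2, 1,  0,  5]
x^4 - 24*x^3 + 216*x^2 - 864*x + 1296

Expanding det(x·I − A) (e.g. by cofactor expansion or by noting that A is similar to its Jordan form J, which has the same characteristic polynomial as A) gives
  χ_A(x) = x^4 - 24*x^3 + 216*x^2 - 864*x + 1296
which factors as (x - 6)^4. The eigenvalues (with algebraic multiplicities) are λ = 6 with multiplicity 4.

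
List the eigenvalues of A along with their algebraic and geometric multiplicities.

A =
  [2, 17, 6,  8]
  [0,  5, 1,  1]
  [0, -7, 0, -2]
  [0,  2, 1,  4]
λ = 2: alg = 1, geom = 1; λ = 3: alg = 3, geom = 1

Step 1 — factor the characteristic polynomial to read off the algebraic multiplicities:
  χ_A(x) = (x - 3)^3*(x - 2)

Step 2 — compute geometric multiplicities via the rank-nullity identity g(λ) = n − rank(A − λI):
  rank(A − (2)·I) = 3, so dim ker(A − (2)·I) = n − 3 = 1
  rank(A − (3)·I) = 3, so dim ker(A − (3)·I) = n − 3 = 1

Summary:
  λ = 2: algebraic multiplicity = 1, geometric multiplicity = 1
  λ = 3: algebraic multiplicity = 3, geometric multiplicity = 1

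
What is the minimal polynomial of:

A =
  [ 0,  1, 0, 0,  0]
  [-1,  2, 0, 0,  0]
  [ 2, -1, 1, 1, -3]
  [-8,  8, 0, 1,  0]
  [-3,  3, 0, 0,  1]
x^2 - 2*x + 1

The characteristic polynomial is χ_A(x) = (x - 1)^5, so the eigenvalues are known. The minimal polynomial is
  m_A(x) = Π_λ (x − λ)^{k_λ}
where k_λ is the size of the *largest* Jordan block for λ (equivalently, the smallest k with (A − λI)^k v = 0 for every generalised eigenvector v of λ).

  λ = 1: largest Jordan block has size 2, contributing (x − 1)^2

So m_A(x) = (x - 1)^2 = x^2 - 2*x + 1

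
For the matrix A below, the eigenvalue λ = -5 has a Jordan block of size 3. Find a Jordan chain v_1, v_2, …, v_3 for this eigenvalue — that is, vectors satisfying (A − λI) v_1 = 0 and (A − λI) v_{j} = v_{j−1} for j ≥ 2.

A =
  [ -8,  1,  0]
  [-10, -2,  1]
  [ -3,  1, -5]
A Jordan chain for λ = -5 of length 3:
v_1 = (-1, -3, -1)ᵀ
v_2 = (-3, -10, -3)ᵀ
v_3 = (1, 0, 0)ᵀ

Let N = A − (-5)·I. We want v_3 with N^3 v_3 = 0 but N^2 v_3 ≠ 0; then v_{j-1} := N · v_j for j = 3, …, 2.

Pick v_3 = (1, 0, 0)ᵀ.
Then v_2 = N · v_3 = (-3, -10, -3)ᵀ.
Then v_1 = N · v_2 = (-1, -3, -1)ᵀ.

Sanity check: (A − (-5)·I) v_1 = (0, 0, 0)ᵀ = 0. ✓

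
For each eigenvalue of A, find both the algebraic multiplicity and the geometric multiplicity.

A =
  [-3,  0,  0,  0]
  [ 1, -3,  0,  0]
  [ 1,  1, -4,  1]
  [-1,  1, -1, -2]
λ = -3: alg = 4, geom = 2

Step 1 — factor the characteristic polynomial to read off the algebraic multiplicities:
  χ_A(x) = (x + 3)^4

Step 2 — compute geometric multiplicities via the rank-nullity identity g(λ) = n − rank(A − λI):
  rank(A − (-3)·I) = 2, so dim ker(A − (-3)·I) = n − 2 = 2

Summary:
  λ = -3: algebraic multiplicity = 4, geometric multiplicity = 2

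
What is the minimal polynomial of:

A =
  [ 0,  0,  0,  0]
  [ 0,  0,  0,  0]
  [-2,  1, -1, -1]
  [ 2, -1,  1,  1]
x^2

The characteristic polynomial is χ_A(x) = x^4, so the eigenvalues are known. The minimal polynomial is
  m_A(x) = Π_λ (x − λ)^{k_λ}
where k_λ is the size of the *largest* Jordan block for λ (equivalently, the smallest k with (A − λI)^k v = 0 for every generalised eigenvector v of λ).

  λ = 0: largest Jordan block has size 2, contributing (x − 0)^2

So m_A(x) = x^2 = x^2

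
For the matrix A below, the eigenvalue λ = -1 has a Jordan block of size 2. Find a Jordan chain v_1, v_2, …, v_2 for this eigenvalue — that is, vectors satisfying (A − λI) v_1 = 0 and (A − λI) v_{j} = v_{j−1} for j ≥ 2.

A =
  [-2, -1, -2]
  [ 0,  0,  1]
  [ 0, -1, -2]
A Jordan chain for λ = -1 of length 2:
v_1 = (-1, -1, 1)ᵀ
v_2 = (2, -1, 0)ᵀ

Let N = A − (-1)·I. We want v_2 with N^2 v_2 = 0 but N^1 v_2 ≠ 0; then v_{j-1} := N · v_j for j = 2, …, 2.

Pick v_2 = (2, -1, 0)ᵀ.
Then v_1 = N · v_2 = (-1, -1, 1)ᵀ.

Sanity check: (A − (-1)·I) v_1 = (0, 0, 0)ᵀ = 0. ✓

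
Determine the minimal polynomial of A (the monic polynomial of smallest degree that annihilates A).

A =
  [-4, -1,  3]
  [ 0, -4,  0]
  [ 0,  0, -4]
x^2 + 8*x + 16

The characteristic polynomial is χ_A(x) = (x + 4)^3, so the eigenvalues are known. The minimal polynomial is
  m_A(x) = Π_λ (x − λ)^{k_λ}
where k_λ is the size of the *largest* Jordan block for λ (equivalently, the smallest k with (A − λI)^k v = 0 for every generalised eigenvector v of λ).

  λ = -4: largest Jordan block has size 2, contributing (x + 4)^2

So m_A(x) = (x + 4)^2 = x^2 + 8*x + 16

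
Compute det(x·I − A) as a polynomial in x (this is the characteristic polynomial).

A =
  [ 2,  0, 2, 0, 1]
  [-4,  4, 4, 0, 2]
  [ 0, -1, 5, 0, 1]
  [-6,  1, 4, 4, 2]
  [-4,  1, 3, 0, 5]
x^5 - 20*x^4 + 160*x^3 - 640*x^2 + 1280*x - 1024

Expanding det(x·I − A) (e.g. by cofactor expansion or by noting that A is similar to its Jordan form J, which has the same characteristic polynomial as A) gives
  χ_A(x) = x^5 - 20*x^4 + 160*x^3 - 640*x^2 + 1280*x - 1024
which factors as (x - 4)^5. The eigenvalues (with algebraic multiplicities) are λ = 4 with multiplicity 5.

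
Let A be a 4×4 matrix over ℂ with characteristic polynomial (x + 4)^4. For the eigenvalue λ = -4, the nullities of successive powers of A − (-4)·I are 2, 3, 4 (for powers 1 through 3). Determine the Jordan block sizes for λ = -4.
Block sizes for λ = -4: [3, 1]

From the dimensions of kernels of powers, the number of Jordan blocks of size at least j is d_j − d_{j−1} where d_j = dim ker(N^j) (with d_0 = 0). Computing the differences gives [2, 1, 1].
The number of blocks of size exactly k is (#blocks of size ≥ k) − (#blocks of size ≥ k + 1), so the partition is: 1 block(s) of size 1, 1 block(s) of size 3.
In nonincreasing order the block sizes are [3, 1].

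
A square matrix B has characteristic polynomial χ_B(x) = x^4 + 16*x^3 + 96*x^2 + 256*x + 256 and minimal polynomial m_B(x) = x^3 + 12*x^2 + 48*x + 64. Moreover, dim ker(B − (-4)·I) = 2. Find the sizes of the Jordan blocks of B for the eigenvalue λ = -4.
Block sizes for λ = -4: [3, 1]

Step 1 — from the characteristic polynomial, algebraic multiplicity of λ = -4 is 4. From dim ker(B − (-4)·I) = 2, there are exactly 2 Jordan blocks for λ = -4.
Step 2 — from the minimal polynomial, the factor (x + 4)^3 tells us the largest block for λ = -4 has size 3.
Step 3 — with total size 4, 2 blocks, and largest block 3, the block sizes (in nonincreasing order) are [3, 1].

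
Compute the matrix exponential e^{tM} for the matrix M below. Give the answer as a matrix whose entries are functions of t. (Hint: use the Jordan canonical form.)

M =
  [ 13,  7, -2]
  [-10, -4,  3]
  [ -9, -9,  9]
e^{tM} =
  [-3*t^2*exp(6*t)/2 + 7*t*exp(6*t) + exp(6*t), -3*t^2*exp(6*t)/2 + 7*t*exp(6*t), t^2*exp(6*t)/2 - 2*t*exp(6*t)]
  [3*t^2*exp(6*t)/2 - 10*t*exp(6*t), 3*t^2*exp(6*t)/2 - 10*t*exp(6*t) + exp(6*t), -t^2*exp(6*t)/2 + 3*t*exp(6*t)]
  [-9*t*exp(6*t), -9*t*exp(6*t), 3*t*exp(6*t) + exp(6*t)]

Strategy: write M = P · J · P⁻¹ where J is a Jordan canonical form, so e^{tM} = P · e^{tJ} · P⁻¹, and e^{tJ} can be computed block-by-block.

M has Jordan form
J =
  [6, 1, 0]
  [0, 6, 1]
  [0, 0, 6]
(up to reordering of blocks).

Per-block formulas:
  For a 3×3 Jordan block J_3(6): exp(t · J_3(6)) = e^(6t)·(I + t·N + (t^2/2)·N^2), where N is the 3×3 nilpotent shift.

After assembling e^{tJ} and conjugating by P, we get:

e^{tM} =
  [-3*t^2*exp(6*t)/2 + 7*t*exp(6*t) + exp(6*t), -3*t^2*exp(6*t)/2 + 7*t*exp(6*t), t^2*exp(6*t)/2 - 2*t*exp(6*t)]
  [3*t^2*exp(6*t)/2 - 10*t*exp(6*t), 3*t^2*exp(6*t)/2 - 10*t*exp(6*t) + exp(6*t), -t^2*exp(6*t)/2 + 3*t*exp(6*t)]
  [-9*t*exp(6*t), -9*t*exp(6*t), 3*t*exp(6*t) + exp(6*t)]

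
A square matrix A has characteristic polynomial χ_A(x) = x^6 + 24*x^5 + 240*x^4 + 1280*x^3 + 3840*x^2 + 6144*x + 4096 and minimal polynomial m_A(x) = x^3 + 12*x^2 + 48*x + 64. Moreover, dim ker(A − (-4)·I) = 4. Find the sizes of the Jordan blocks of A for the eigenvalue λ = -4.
Block sizes for λ = -4: [3, 1, 1, 1]

Step 1 — from the characteristic polynomial, algebraic multiplicity of λ = -4 is 6. From dim ker(A − (-4)·I) = 4, there are exactly 4 Jordan blocks for λ = -4.
Step 2 — from the minimal polynomial, the factor (x + 4)^3 tells us the largest block for λ = -4 has size 3.
Step 3 — with total size 6, 4 blocks, and largest block 3, the block sizes (in nonincreasing order) are [3, 1, 1, 1].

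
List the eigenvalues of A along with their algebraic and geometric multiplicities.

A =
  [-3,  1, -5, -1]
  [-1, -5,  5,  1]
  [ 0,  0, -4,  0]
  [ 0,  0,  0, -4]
λ = -4: alg = 4, geom = 3

Step 1 — factor the characteristic polynomial to read off the algebraic multiplicities:
  χ_A(x) = (x + 4)^4

Step 2 — compute geometric multiplicities via the rank-nullity identity g(λ) = n − rank(A − λI):
  rank(A − (-4)·I) = 1, so dim ker(A − (-4)·I) = n − 1 = 3

Summary:
  λ = -4: algebraic multiplicity = 4, geometric multiplicity = 3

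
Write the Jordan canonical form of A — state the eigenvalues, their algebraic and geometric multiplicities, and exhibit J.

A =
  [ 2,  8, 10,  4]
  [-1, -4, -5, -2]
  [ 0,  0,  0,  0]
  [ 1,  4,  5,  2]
J_2(0) ⊕ J_1(0) ⊕ J_1(0)

The characteristic polynomial is
  det(x·I − A) = x^4

Eigenvalues and multiplicities (the geometric multiplicity of λ is n − rank(A − λI), which equals the number of Jordan blocks for λ):
  λ = 0: algebraic multiplicity = 4, geometric multiplicity = 3

Determining the block sizes for each eigenvalue:
  λ = 0: 3 blocks summing to 4 forces exactly one block of size 2 and the rest size 1 → block sizes [2, 1, 1]

Assembling the blocks gives a Jordan form
J =
  [0, 1, 0, 0]
  [0, 0, 0, 0]
  [0, 0, 0, 0]
  [0, 0, 0, 0]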